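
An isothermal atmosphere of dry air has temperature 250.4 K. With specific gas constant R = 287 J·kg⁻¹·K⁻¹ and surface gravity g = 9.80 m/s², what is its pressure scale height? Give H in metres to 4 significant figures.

H ≈ 7333 m

The scale height of an isothermal atmosphere is H = RT/g.
H = 287 × 250.4 / 9.80 = 71865/9.80 = 7333.2 m.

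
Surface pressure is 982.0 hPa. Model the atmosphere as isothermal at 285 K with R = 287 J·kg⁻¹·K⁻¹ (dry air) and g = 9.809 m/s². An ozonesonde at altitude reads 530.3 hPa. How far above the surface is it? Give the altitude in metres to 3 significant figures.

z ≈ 5140 m

Scale height: H = RT/g = 287 × 285 / 9.809 = 8338.8 m.
Invert the barometric formula: z = H ln(P₀/P).
P₀/P = 982.0/530.3 = 1.8518; ln(1.8518) = 0.61616.
z = 8338.8 × 0.61616 = 5138.0 m.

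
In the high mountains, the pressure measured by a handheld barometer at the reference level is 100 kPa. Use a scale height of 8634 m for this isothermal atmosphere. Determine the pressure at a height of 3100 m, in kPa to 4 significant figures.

P ≈ 69.83 kPa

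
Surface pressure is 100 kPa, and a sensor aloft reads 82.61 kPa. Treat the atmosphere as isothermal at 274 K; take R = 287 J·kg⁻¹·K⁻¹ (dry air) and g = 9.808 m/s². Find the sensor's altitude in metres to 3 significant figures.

z ≈ 1530 m

Scale height: H = RT/g = 287 × 274 / 9.808 = 8017.7 m.
Invert the barometric formula: z = H ln(P₀/P).
P₀/P = 100/82.61 = 1.2105; ln(1.2105) = 0.19103.
z = 8017.7 × 0.19103 = 1531.6 m.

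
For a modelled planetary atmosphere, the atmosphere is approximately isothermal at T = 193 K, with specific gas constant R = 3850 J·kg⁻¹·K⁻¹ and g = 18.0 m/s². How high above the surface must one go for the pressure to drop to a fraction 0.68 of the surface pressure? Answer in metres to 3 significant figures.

Scale height: H = RT/g = 3850 × 193 / 18.0 = 41281 m.
Set P/P₀ = exp(−z/H) = 0.68, so z = −H ln(0.68).
−ln(0.68) = 0.38566; z = 41281 × 0.38566 = 15920 m.

z ≈ 15900 m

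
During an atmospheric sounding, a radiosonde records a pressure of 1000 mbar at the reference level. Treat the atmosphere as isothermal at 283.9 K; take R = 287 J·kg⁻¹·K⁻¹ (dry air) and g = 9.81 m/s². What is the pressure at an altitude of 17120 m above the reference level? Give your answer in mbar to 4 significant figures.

P ≈ 127.3 mbar

Scale height: H = RT/g = 287 × 283.9 / 9.81 = 8305.7 m.
Barometric formula: P = P₀ exp(−z/H).
z/H = 17120/8305.7 = 2.0612; exp(−2.0612) = 0.12730.
P = 1000 × 0.12730 = 127.30 mbar.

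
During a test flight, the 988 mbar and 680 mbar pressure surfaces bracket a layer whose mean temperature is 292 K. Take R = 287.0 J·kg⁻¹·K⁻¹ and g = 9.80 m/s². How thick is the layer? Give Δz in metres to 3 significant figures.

Hypsometric equation: Δz = (R T̄/g) ln(P₁/P₂).
R T̄/g = 287.0 × 292 / 9.80 = 8551.4 m.
ln(988/680) = ln(1.4529) = 0.37356.
Δz = 8551.4 × 0.37356 = 3194.5 m.

Δz ≈ 3190 m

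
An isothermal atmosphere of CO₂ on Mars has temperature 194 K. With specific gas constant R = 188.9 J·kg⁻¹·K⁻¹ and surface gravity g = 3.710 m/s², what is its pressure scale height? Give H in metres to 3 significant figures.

H ≈ 9880 m

The scale height of an isothermal atmosphere is H = RT/g.
H = 188.9 × 194 / 3.710 = 36647/3.710 = 9877.9 m.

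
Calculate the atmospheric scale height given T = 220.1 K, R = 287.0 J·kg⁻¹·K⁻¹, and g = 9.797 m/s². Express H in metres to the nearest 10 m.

H ≈ 6450 m

The scale height of an isothermal atmosphere is H = RT/g.
H = 287.0 × 220.1 / 9.797 = 63169/9.797 = 6447.8 m.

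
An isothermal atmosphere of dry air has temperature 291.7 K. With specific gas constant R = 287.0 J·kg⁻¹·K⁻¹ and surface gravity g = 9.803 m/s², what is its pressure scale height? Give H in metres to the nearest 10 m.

The scale height of an isothermal atmosphere is H = RT/g.
H = 287.0 × 291.7 / 9.803 = 83718/9.803 = 8540.0 m.

H ≈ 8540 m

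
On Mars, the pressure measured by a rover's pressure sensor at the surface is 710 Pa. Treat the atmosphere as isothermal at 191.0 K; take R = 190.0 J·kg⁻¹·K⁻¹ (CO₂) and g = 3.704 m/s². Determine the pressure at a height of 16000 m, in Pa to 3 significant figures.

Scale height: H = RT/g = 190.0 × 191.0 / 3.704 = 9797.5 m.
Barometric formula: P = P₀ exp(−z/H).
z/H = 16000/9797.5 = 1.6331; exp(−1.6331) = 0.19532.
P = 710 × 0.19532 = 138.68 Pa.

P ≈ 139 Pa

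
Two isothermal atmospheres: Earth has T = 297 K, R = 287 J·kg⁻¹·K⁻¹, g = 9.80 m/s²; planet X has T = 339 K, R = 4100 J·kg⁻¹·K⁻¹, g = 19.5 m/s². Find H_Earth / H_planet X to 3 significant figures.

H_Earth/H_planet X ≈ 0.122

H = RT/g for each body.
H_Earth = 287 × 297 / 9.80 = 8697.9 m.
H_planet X = 4100 × 339 / 19.5 = 71277 m.
H_Earth/H_planet X = 8697.9/71277 = 0.12203.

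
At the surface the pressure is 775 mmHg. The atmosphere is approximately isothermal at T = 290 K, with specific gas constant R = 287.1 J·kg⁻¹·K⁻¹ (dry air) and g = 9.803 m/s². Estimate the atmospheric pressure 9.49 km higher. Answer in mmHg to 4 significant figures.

P ≈ 253.5 mmHg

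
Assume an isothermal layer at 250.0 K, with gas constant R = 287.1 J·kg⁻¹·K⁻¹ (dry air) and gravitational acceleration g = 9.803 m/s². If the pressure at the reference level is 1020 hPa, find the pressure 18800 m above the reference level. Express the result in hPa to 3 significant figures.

Scale height: H = RT/g = 287.1 × 250.0 / 9.803 = 7321.7 m.
Barometric formula: P = P₀ exp(−z/H).
z/H = 18800/7321.7 = 2.5677; exp(−2.5677) = 0.076712.
P = 1020 × 0.076712 = 78.246 hPa.

P ≈ 78.2 hPa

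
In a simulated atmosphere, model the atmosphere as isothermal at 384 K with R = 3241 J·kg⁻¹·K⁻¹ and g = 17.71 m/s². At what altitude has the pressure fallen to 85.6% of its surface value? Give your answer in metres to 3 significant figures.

z ≈ 10900 m

Scale height: H = RT/g = 3241 × 384 / 17.71 = 70274 m.
Set P/P₀ = exp(−z/H) = 0.856, so z = −H ln(0.856).
−ln(0.856) = 0.15548; z = 70274 × 0.15548 = 10926 m.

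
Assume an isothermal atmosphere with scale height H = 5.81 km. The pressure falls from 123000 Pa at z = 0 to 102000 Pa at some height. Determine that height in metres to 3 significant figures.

z ≈ 1090 m

Invert the barometric formula: z = H ln(P₀/P).
P₀/P = 123000/102000 = 1.2059; ln(1.2059) = 0.18723.
z = 5810.0 × 0.18723 = 1087.8 m.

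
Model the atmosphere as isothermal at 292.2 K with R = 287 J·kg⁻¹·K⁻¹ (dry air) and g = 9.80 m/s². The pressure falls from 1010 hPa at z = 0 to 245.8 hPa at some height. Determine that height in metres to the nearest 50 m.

Scale height: H = RT/g = 287 × 292.2 / 9.80 = 8557.3 m.
Invert the barometric formula: z = H ln(P₀/P).
P₀/P = 1010/245.8 = 4.1090; ln(4.1090) = 1.4132.
z = 8557.3 × 1.4132 = 12093 m.

z ≈ 12100 m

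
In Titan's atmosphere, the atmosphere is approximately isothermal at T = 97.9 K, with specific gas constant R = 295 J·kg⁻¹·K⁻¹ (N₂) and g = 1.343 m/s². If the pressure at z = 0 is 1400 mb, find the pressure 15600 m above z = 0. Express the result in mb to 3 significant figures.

Scale height: H = RT/g = 295 × 97.9 / 1.343 = 21504 m.
Barometric formula: P = P₀ exp(−z/H).
z/H = 15600/21504 = 0.72545; exp(−0.72545) = 0.48411.
P = 1400 × 0.48411 = 677.75 mb.

P ≈ 678 mb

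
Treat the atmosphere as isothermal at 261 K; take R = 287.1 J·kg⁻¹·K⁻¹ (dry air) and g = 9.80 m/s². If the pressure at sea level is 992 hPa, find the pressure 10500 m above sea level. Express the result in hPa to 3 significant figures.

P ≈ 251 hPa

Scale height: H = RT/g = 287.1 × 261 / 9.80 = 7646.2 m.
Barometric formula: P = P₀ exp(−z/H).
z/H = 10500/7646.2 = 1.3732; exp(−1.3732) = 0.25330.
P = 992 × 0.25330 = 251.27 hPa.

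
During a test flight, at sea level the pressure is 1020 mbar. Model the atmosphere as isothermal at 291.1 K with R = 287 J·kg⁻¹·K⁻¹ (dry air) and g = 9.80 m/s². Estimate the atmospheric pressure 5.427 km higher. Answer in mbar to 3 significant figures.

Scale height: H = RT/g = 287 × 291.1 / 9.80 = 8525.1 m.
Barometric formula: P = P₀ exp(−z/H).
z/H = 5427.0/8525.1 = 0.63659; exp(−0.63659) = 0.52909.
P = 1020 × 0.52909 = 539.67 mbar.

P ≈ 540 mbar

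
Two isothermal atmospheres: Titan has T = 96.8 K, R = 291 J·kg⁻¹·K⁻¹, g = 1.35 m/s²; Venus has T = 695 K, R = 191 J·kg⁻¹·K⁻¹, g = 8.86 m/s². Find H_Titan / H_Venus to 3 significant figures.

H = RT/g for each body.
H_Titan = 291 × 96.8 / 1.35 = 20866 m.
H_Venus = 191 × 695 / 8.86 = 14983 m.
H_Titan/H_Venus = 20866/14983 = 1.3926.

H_Titan/H_Venus ≈ 1.39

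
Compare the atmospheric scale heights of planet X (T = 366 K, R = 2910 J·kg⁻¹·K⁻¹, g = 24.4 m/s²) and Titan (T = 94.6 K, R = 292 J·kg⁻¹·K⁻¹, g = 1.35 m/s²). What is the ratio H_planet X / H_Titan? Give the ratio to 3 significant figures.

H_planet X/H_Titan ≈ 2.13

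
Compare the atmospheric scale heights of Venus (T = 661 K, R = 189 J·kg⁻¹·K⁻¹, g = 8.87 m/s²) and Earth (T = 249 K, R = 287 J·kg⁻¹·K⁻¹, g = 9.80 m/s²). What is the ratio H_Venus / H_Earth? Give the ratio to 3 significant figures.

H = RT/g for each body.
H_Venus = 189 × 661 / 8.87 = 14084 m.
H_Earth = 287 × 249 / 9.80 = 7292.1 m.
H_Venus/H_Earth = 14084/7292.1 = 1.9314.

H_Venus/H_Earth ≈ 1.93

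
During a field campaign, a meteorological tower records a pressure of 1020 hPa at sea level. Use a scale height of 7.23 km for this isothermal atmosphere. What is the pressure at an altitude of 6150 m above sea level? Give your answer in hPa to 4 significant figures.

P ≈ 435.7 hPa

Barometric formula: P = P₀ exp(−z/H).
z/H = 6150.0/7230.0 = 0.85062; exp(−0.85062) = 0.42715.
P = 1020 × 0.42715 = 435.69 hPa.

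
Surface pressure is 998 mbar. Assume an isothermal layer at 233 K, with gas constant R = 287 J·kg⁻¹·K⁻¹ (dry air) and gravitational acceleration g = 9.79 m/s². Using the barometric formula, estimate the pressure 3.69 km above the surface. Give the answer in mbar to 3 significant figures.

P ≈ 581 mbar

Scale height: H = RT/g = 287 × 233 / 9.79 = 6830.5 m.
Barometric formula: P = P₀ exp(−z/H).
z/H = 3690.0/6830.5 = 0.54022; exp(−0.54022) = 0.58262.
P = 998 × 0.58262 = 581.45 mbar.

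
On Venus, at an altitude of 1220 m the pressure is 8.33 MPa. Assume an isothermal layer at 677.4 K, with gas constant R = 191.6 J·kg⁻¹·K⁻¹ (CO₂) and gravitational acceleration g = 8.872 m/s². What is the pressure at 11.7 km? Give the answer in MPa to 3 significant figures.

P ≈ 4.07 MPa

Scale height: H = RT/g = 191.6 × 677.4 / 8.872 = 14629 m.
Between two levels, P₂ = P₁ exp(−Δz/H) with Δz = z₂ − z₁.
Δz = 11700 − 1220.0 = 10480 m; Δz/H = 10480/14629 = 0.71639.
P₂ = 8.33 × exp(−0.71639) = 8.33 × 0.48851 = 4.0693 MPa.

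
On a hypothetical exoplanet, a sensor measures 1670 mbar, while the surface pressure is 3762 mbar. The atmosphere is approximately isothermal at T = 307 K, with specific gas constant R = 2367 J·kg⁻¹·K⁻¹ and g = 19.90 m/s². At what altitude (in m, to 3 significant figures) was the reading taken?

Scale height: H = RT/g = 2367 × 307 / 19.90 = 36516 m.
Invert the barometric formula: z = H ln(P₀/P).
P₀/P = 3762/1670 = 2.2527; ln(2.2527) = 0.81213.
z = 36516 × 0.81213 = 29656 m.

z ≈ 29700 m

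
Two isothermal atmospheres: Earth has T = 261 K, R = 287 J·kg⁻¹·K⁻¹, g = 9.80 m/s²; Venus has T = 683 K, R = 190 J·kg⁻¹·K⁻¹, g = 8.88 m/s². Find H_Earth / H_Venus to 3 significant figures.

H = RT/g for each body.
H_Earth = 287 × 261 / 9.80 = 7643.6 m.
H_Venus = 190 × 683 / 8.88 = 14614 m.
H_Earth/H_Venus = 7643.6/14614 = 0.52303.

H_Earth/H_Venus ≈ 0.523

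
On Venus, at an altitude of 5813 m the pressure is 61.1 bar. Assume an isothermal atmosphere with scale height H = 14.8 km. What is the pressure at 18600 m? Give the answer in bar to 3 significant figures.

Between two levels, P₂ = P₁ exp(−Δz/H) with Δz = z₂ − z₁.
Δz = 18600 − 5813.0 = 12787 m; Δz/H = 12787/14800 = 0.86399.
P₂ = 61.1 × exp(−0.86399) = 61.1 × 0.42148 = 25.752 bar.

P ≈ 25.8 bar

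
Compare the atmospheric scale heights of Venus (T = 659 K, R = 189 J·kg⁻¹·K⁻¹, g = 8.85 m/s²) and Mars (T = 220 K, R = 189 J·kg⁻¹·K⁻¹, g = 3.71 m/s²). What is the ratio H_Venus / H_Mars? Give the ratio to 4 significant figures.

H_Venus/H_Mars ≈ 1.256

H = RT/g for each body.
H_Venus = 189 × 659 / 8.85 = 14074 m.
H_Mars = 189 × 220 / 3.71 = 11208 m.
H_Venus/H_Mars = 14074/11208 = 1.2557.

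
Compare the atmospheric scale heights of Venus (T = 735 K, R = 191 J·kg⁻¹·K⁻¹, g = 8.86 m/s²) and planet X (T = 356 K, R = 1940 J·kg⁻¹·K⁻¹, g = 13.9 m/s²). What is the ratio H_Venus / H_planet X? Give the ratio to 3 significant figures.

H_Venus/H_planet X ≈ 0.319

H = RT/g for each body.
H_Venus = 191 × 735 / 8.86 = 15845 m.
H_planet X = 1940 × 356 / 13.9 = 49686 m.
H_Venus/H_planet X = 15845/49686 = 0.31890.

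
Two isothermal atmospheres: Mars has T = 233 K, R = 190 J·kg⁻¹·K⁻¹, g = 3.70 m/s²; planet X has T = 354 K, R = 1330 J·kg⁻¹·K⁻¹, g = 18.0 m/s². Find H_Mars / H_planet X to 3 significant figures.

H = RT/g for each body.
H_Mars = 190 × 233 / 3.70 = 11965 m.
H_planet X = 1330 × 354 / 18.0 = 26157 m.
H_Mars/H_planet X = 11965/26157 = 0.45743.

H_Mars/H_planet X ≈ 0.457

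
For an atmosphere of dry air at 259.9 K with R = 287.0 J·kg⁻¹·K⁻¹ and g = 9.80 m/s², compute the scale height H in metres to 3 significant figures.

The scale height of an isothermal atmosphere is H = RT/g.
H = 287.0 × 259.9 / 9.80 = 74591/9.80 = 7611.3 m.

H ≈ 7610 m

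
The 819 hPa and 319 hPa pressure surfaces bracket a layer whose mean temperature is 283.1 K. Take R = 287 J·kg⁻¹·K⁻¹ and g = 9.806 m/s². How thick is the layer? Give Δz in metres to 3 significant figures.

Hypsometric equation: Δz = (R T̄/g) ln(P₁/P₂).
R T̄/g = 287 × 283.1 / 9.806 = 8285.7 m.
ln(819/319) = ln(2.5674) = 0.94289.
Δz = 8285.7 × 0.94289 = 7812.5 m.

Δz ≈ 7810 m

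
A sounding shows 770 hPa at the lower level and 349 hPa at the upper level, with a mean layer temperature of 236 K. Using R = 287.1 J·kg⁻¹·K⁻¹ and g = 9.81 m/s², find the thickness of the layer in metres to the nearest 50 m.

Δz ≈ 5450 m

Hypsometric equation: Δz = (R T̄/g) ln(P₁/P₂).
R T̄/g = 287.1 × 236 / 9.81 = 6906.8 m.
ln(770/349) = ln(2.2063) = 0.79132.
Δz = 6906.8 × 0.79132 = 5465.5 m.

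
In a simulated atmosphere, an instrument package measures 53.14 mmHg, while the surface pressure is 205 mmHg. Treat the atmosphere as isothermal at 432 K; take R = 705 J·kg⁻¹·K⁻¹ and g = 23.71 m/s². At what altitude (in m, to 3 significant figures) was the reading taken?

z ≈ 17300 m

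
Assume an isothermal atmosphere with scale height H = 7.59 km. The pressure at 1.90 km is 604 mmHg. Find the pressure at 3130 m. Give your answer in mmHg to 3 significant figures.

Between two levels, P₂ = P₁ exp(−Δz/H) with Δz = z₂ − z₁.
Δz = 3130.0 − 1900.0 = 1230.0 m; Δz/H = 1230.0/7590.0 = 0.16206.
P₂ = 604 × exp(−0.16206) = 604 × 0.85039 = 513.64 mmHg.

P ≈ 514 mmHg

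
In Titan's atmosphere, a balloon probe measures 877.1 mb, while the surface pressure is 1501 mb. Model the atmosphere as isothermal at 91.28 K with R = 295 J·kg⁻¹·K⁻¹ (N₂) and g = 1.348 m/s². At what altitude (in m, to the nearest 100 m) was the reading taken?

Scale height: H = RT/g = 295 × 91.28 / 1.348 = 19976 m.
Invert the barometric formula: z = H ln(P₀/P).
P₀/P = 1501/877.1 = 1.7113; ln(1.7113) = 0.53725.
z = 19976 × 0.53725 = 10732 m.

z ≈ 10700 m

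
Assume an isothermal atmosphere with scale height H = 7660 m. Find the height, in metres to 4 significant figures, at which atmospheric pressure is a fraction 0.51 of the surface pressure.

z ≈ 5158 m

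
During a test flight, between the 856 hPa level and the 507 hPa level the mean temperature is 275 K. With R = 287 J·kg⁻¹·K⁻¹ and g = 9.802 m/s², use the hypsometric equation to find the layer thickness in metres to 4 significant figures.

Hypsometric equation: Δz = (R T̄/g) ln(P₁/P₂).
R T̄/g = 287 × 275 / 9.802 = 8051.9 m.
ln(856/507) = ln(1.6884) = 0.52378.
Δz = 8051.9 × 0.52378 = 4217.4 m.

Δz ≈ 4217 m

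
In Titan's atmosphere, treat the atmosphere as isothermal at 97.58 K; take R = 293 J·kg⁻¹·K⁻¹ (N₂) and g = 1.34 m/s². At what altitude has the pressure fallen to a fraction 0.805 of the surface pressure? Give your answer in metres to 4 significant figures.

z ≈ 4628 m

Scale height: H = RT/g = 293 × 97.58 / 1.34 = 21337 m.
Set P/P₀ = exp(−z/H) = 0.805, so z = −H ln(0.805).
−ln(0.805) = 0.21691; z = 21337 × 0.21691 = 4628.2 m.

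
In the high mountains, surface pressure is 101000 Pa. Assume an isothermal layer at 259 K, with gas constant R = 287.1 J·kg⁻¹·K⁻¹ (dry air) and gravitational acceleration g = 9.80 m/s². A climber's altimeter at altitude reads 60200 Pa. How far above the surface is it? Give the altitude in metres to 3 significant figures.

Scale height: H = RT/g = 287.1 × 259 / 9.80 = 7587.6 m.
Invert the barometric formula: z = H ln(P₀/P).
P₀/P = 101000/60200 = 1.6777; ln(1.6777) = 0.51742.
z = 7587.6 × 0.51742 = 3926.0 m.

z ≈ 3930 m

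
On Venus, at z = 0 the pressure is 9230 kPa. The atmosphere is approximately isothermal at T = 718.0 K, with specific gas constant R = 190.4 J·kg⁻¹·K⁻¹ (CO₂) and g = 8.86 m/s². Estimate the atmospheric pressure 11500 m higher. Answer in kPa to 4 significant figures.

Scale height: H = RT/g = 190.4 × 718.0 / 8.86 = 15430 m.
Barometric formula: P = P₀ exp(−z/H).
z/H = 11500/15430 = 0.74530; exp(−0.74530) = 0.47459.
P = 9230 × 0.47459 = 4380.5 kPa.

P ≈ 4380 kPa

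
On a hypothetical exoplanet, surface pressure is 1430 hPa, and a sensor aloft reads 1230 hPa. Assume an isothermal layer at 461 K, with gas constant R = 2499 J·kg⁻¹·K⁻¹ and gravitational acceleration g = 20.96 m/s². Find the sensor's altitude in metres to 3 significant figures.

Scale height: H = RT/g = 2499 × 461 / 20.96 = 54964 m.
Invert the barometric formula: z = H ln(P₀/P).
P₀/P = 1430/1230 = 1.1626; ln(1.1626) = 0.15066.
z = 54964 × 0.15066 = 8280.9 m.

z ≈ 8280 m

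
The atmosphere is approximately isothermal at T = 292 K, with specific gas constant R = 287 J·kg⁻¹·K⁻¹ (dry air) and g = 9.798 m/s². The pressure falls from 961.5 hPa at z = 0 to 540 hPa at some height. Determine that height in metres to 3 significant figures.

Scale height: H = RT/g = 287 × 292 / 9.798 = 8553.2 m.
Invert the barometric formula: z = H ln(P₀/P).
P₀/P = 961.5/540 = 1.7806; ln(1.7806) = 0.57695.
z = 8553.2 × 0.57695 = 4934.8 m.

z ≈ 4930 m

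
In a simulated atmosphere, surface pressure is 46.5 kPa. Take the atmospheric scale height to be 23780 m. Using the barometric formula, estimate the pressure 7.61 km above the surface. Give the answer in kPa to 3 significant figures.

Barometric formula: P = P₀ exp(−z/H).
z/H = 7610.0/23780 = 0.32002; exp(−0.32002) = 0.72613.
P = 46.5 × 0.72613 = 33.765 kPa.

P ≈ 33.8 kPa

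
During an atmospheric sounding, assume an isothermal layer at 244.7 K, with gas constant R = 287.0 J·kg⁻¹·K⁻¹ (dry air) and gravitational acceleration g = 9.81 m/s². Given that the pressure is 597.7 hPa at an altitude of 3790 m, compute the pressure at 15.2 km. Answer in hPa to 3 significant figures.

Scale height: H = RT/g = 287.0 × 244.7 / 9.81 = 7158.9 m.
Between two levels, P₂ = P₁ exp(−Δz/H) with Δz = z₂ − z₁.
Δz = 15200 − 3790.0 = 11410 m; Δz/H = 11410/7158.9 = 1.5938.
P₂ = 597.7 × exp(−1.5938) = 597.7 × 0.20315 = 121.42 hPa.

P ≈ 121 hPa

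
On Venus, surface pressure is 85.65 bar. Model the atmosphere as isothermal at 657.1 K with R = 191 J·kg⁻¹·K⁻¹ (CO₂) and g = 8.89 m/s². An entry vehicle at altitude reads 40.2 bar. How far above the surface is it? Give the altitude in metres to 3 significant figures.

z ≈ 10700 m

Scale height: H = RT/g = 191 × 657.1 / 8.89 = 14118 m.
Invert the barometric formula: z = H ln(P₀/P).
P₀/P = 85.65/40.2 = 2.1306; ln(2.1306) = 0.75640.
z = 14118 × 0.75640 = 10679 m.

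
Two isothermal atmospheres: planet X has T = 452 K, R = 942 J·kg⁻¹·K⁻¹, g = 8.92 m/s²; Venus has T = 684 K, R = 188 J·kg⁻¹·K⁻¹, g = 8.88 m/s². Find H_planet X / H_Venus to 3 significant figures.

H = RT/g for each body.
H_planet X = 942 × 452 / 8.92 = 47734 m.
H_Venus = 188 × 684 / 8.88 = 14481 m.
H_planet X/H_Venus = 47734/14481 = 3.2963.

H_planet X/H_Venus ≈ 3.30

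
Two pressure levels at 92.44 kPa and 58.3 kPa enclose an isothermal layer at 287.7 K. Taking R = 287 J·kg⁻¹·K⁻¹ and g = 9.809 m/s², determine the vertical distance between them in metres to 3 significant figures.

Hypsometric equation: Δz = (R T̄/g) ln(P₁/P₂).
R T̄/g = 287 × 287.7 / 9.809 = 8417.8 m.
ln(92.44/58.3) = ln(1.5856) = 0.46096.
Δz = 8417.8 × 0.46096 = 3880.3 m.

Δz ≈ 3880 m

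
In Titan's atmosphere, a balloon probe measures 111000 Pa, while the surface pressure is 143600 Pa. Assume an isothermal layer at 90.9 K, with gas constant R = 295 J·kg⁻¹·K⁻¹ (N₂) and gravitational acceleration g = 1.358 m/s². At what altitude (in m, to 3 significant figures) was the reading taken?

z ≈ 5080 m

Scale height: H = RT/g = 295 × 90.9 / 1.358 = 19746 m.
Invert the barometric formula: z = H ln(P₀/P).
P₀/P = 143600/111000 = 1.2937; ln(1.2937) = 0.25751.
z = 19746 × 0.25751 = 5084.8 m.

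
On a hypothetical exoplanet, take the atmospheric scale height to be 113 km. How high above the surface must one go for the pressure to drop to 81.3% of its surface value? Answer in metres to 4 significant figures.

Set P/P₀ = exp(−z/H) = 0.813, so z = −H ln(0.813).
−ln(0.813) = 0.20702; z = 113000 × 0.20702 = 23393 m.

z ≈ 23390 m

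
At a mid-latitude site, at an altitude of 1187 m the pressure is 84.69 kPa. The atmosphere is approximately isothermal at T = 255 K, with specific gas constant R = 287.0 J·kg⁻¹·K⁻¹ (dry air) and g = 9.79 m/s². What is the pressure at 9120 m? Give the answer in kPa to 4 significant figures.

Scale height: H = RT/g = 287.0 × 255 / 9.79 = 7475.5 m.
Between two levels, P₂ = P₁ exp(−Δz/H) with Δz = z₂ − z₁.
Δz = 9120.0 − 1187.0 = 7933.0 m; Δz/H = 7933.0/7475.5 = 1.0612.
P₂ = 84.69 × exp(−1.0612) = 84.69 × 0.34604 = 29.306 kPa.

P ≈ 29.31 kPa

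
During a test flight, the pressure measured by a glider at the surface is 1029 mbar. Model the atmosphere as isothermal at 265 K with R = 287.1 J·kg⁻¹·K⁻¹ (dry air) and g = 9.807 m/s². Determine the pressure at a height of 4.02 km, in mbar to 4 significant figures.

P ≈ 612.9 mbar

Scale height: H = RT/g = 287.1 × 265 / 9.807 = 7757.9 m.
Barometric formula: P = P₀ exp(−z/H).
z/H = 4020.0/7757.9 = 0.51818; exp(−0.51818) = 0.59560.
P = 1029 × 0.59560 = 612.87 mbar.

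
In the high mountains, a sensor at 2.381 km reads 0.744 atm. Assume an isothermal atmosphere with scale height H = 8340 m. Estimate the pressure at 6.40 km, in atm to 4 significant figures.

Between two levels, P₂ = P₁ exp(−Δz/H) with Δz = z₂ − z₁.
Δz = 6400.0 − 2381.0 = 4019.0 m; Δz/H = 4019.0/8340.0 = 0.48189.
P₂ = 0.744 × exp(−0.48189) = 0.744 × 0.61761 = 0.45950 atm.

P ≈ 0.4595 atm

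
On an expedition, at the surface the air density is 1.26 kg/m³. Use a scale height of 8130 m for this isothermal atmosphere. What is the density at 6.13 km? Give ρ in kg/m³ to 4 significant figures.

ρ ≈ 0.5928 kg/m³

In an isothermal atmosphere, density decays like pressure: ρ = ρ₀ exp(−z/H).
z/H = 6130.0/8130.0 = 0.75400; exp(−0.75400) = 0.47048.
ρ = 1.26 × 0.47048 = 0.59280 kg/m³.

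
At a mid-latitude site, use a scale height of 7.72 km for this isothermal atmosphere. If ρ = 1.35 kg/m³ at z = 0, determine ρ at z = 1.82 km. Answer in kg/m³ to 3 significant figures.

In an isothermal atmosphere, density decays like pressure: ρ = ρ₀ exp(−z/H).
z/H = 1820.0/7720.0 = 0.23575; exp(−0.23575) = 0.78998.
ρ = 1.35 × 0.78998 = 1.0665 kg/m³.

ρ ≈ 1.07 kg/m³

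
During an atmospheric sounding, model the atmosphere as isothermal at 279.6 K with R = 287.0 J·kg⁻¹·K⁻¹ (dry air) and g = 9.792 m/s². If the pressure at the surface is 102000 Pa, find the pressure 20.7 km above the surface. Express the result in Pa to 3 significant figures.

P ≈ 8160 Pa

Scale height: H = RT/g = 287.0 × 279.6 / 9.792 = 8195.0 m.
Barometric formula: P = P₀ exp(−z/H).
z/H = 20700/8195.0 = 2.5259; exp(−2.5259) = 0.079986.
P = 102000 × 0.079986 = 8158.6 Pa.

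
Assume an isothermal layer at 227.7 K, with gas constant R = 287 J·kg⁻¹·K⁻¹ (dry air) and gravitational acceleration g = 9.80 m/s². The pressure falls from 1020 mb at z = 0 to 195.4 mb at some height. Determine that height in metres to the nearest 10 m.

Scale height: H = RT/g = 287 × 227.7 / 9.80 = 6668.4 m.
Invert the barometric formula: z = H ln(P₀/P).
P₀/P = 1020/195.4 = 5.2201; ln(5.2201) = 1.6525.
z = 6668.4 × 1.6525 = 11020 m.

z ≈ 11020 m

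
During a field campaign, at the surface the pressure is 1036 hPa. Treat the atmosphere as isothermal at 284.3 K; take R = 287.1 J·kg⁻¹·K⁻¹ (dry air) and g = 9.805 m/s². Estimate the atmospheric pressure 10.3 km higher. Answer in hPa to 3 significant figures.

P ≈ 301 hPa

Scale height: H = RT/g = 287.1 × 284.3 / 9.805 = 8324.6 m.
Barometric formula: P = P₀ exp(−z/H).
z/H = 10300/8324.6 = 1.2373; exp(−1.2373) = 0.29017.
P = 1036 × 0.29017 = 300.62 hPa.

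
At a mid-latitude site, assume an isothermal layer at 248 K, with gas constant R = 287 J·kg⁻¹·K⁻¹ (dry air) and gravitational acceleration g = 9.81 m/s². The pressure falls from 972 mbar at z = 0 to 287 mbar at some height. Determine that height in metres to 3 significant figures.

z ≈ 8850 m

Scale height: H = RT/g = 287 × 248 / 9.81 = 7255.5 m.
Invert the barometric formula: z = H ln(P₀/P).
P₀/P = 972/287 = 3.3868; ln(3.3868) = 1.2199.
z = 7255.5 × 1.2199 = 8851.0 m.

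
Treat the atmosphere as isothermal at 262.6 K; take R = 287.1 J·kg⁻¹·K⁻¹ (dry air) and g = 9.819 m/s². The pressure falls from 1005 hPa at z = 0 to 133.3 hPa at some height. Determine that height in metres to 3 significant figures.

Scale height: H = RT/g = 287.1 × 262.6 / 9.819 = 7678.2 m.
Invert the barometric formula: z = H ln(P₀/P).
P₀/P = 1005/133.3 = 7.5394; ln(7.5394) = 2.0201.
z = 7678.2 × 2.0201 = 15511 m.

z ≈ 15500 m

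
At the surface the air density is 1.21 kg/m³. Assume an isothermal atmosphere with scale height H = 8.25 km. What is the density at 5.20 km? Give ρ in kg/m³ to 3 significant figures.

ρ ≈ 0.644 kg/m³

In an isothermal atmosphere, density decays like pressure: ρ = ρ₀ exp(−z/H).
z/H = 5200.0/8250.0 = 0.63030; exp(−0.63030) = 0.53243.
ρ = 1.21 × 0.53243 = 0.64424 kg/m³.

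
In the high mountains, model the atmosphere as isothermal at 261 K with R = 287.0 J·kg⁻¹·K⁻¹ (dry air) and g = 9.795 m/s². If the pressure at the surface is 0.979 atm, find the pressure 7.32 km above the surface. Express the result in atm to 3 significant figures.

P ≈ 0.376 atm

Scale height: H = RT/g = 287.0 × 261 / 9.795 = 7647.5 m.
Barometric formula: P = P₀ exp(−z/H).
z/H = 7320.0/7647.5 = 0.95718; exp(−0.95718) = 0.38397.
P = 0.979 × 0.38397 = 0.37591 atm.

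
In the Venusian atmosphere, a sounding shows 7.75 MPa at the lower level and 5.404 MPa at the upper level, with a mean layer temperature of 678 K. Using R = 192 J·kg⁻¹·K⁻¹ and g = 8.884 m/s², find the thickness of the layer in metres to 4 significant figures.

Hypsometric equation: Δz = (R T̄/g) ln(P₁/P₂).
R T̄/g = 192 × 678 / 8.884 = 14653 m.
ln(7.75/5.404) = ln(1.4341) = 0.36054.
Δz = 14653 × 0.36054 = 5283.0 m.

Δz ≈ 5283 m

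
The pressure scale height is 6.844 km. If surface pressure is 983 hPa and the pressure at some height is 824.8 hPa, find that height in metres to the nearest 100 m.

Invert the barometric formula: z = H ln(P₀/P).
P₀/P = 983/824.8 = 1.1918; ln(1.1918) = 0.17546.
z = 6844.0 × 0.17546 = 1200.8 m.

z ≈ 1200 m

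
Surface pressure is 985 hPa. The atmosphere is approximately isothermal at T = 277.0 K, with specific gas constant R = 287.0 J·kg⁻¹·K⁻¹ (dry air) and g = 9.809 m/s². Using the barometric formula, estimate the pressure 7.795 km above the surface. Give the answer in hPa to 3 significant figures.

P ≈ 376 hPa

Scale height: H = RT/g = 287.0 × 277.0 / 9.809 = 8104.7 m.
Barometric formula: P = P₀ exp(−z/H).
z/H = 7795.0/8104.7 = 0.96179; exp(−0.96179) = 0.38221.
P = 985 × 0.38221 = 376.48 hPa.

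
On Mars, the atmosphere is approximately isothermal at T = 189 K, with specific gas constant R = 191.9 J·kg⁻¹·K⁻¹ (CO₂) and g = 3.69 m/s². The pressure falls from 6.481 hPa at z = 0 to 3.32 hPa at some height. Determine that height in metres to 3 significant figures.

z ≈ 6570 m

Scale height: H = RT/g = 191.9 × 189 / 3.69 = 9829.0 m.
Invert the barometric formula: z = H ln(P₀/P).
P₀/P = 6.481/3.32 = 1.9521; ln(1.9521) = 0.66891.
z = 9829.0 × 0.66891 = 6574.7 m.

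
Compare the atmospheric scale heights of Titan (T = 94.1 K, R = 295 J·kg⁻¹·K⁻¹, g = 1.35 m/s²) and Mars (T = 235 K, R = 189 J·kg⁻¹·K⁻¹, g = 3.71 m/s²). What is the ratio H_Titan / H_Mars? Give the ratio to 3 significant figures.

H = RT/g for each body.
H_Titan = 295 × 94.1 / 1.35 = 20563 m.
H_Mars = 189 × 235 / 3.71 = 11972 m.
H_Titan/H_Mars = 20563/11972 = 1.7176.

H_Titan/H_Mars ≈ 1.72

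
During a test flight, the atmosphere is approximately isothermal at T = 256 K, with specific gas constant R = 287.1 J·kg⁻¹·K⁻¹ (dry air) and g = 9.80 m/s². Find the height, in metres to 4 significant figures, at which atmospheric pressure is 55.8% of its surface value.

z ≈ 4375 m

Scale height: H = RT/g = 287.1 × 256 / 9.80 = 7499.8 m.
Set P/P₀ = exp(−z/H) = 0.558, so z = −H ln(0.558).
−ln(0.558) = 0.58340; z = 7499.8 × 0.58340 = 4375.4 m.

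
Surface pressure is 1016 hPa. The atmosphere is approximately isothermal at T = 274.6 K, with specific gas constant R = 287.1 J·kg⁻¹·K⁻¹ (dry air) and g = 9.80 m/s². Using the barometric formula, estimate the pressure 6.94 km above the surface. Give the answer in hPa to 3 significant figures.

Scale height: H = RT/g = 287.1 × 274.6 / 9.80 = 8044.7 m.
Barometric formula: P = P₀ exp(−z/H).
z/H = 6940.0/8044.7 = 0.86268; exp(−0.86268) = 0.42203.
P = 1016 × 0.42203 = 428.78 hPa.

P ≈ 429 hPa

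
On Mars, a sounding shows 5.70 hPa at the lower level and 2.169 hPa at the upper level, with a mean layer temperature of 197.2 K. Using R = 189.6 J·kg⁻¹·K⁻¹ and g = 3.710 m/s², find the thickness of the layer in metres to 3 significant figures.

Δz ≈ 9740 m

Hypsometric equation: Δz = (R T̄/g) ln(P₁/P₂).
R T̄/g = 189.6 × 197.2 / 3.710 = 10078 m.
ln(5.70/2.169) = ln(2.6279) = 0.96619.
Δz = 10078 × 0.96619 = 9737.3 m.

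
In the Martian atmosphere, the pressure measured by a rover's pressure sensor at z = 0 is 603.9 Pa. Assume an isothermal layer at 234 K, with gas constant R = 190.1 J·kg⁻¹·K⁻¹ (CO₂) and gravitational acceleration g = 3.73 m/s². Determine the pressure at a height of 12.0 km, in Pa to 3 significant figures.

P ≈ 221 Pa

Scale height: H = RT/g = 190.1 × 234 / 3.73 = 11926 m.
Barometric formula: P = P₀ exp(−z/H).
z/H = 12000/11926 = 1.0062; exp(−1.0062) = 0.36561.
P = 603.9 × 0.36561 = 220.79 Pa.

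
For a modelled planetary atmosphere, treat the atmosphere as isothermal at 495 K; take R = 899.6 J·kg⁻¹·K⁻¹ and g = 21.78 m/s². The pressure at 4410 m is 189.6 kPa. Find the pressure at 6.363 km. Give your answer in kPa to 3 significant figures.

Scale height: H = RT/g = 899.6 × 495 / 21.78 = 20445 m.
Between two levels, P₂ = P₁ exp(−Δz/H) with Δz = z₂ − z₁.
Δz = 6363.0 − 4410.0 = 1953.0 m; Δz/H = 1953.0/20445 = 0.095525.
P₂ = 189.6 × exp(−0.095525) = 189.6 × 0.90890 = 172.33 kPa.

P ≈ 172 kPa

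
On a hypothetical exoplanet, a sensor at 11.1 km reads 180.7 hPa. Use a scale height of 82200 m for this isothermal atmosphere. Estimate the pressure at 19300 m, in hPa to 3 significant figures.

Between two levels, P₂ = P₁ exp(−Δz/H) with Δz = z₂ − z₁.
Δz = 19300 − 11100 = 8200.0 m; Δz/H = 8200.0/82200 = 0.099757.
P₂ = 180.7 × exp(−0.099757) = 180.7 × 0.90506 = 163.54 hPa.

P ≈ 164 hPa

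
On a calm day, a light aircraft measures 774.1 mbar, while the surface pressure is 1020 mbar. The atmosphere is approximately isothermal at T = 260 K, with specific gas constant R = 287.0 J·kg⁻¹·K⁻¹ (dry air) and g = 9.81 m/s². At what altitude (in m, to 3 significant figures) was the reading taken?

z ≈ 2100 m

Scale height: H = RT/g = 287.0 × 260 / 9.81 = 7606.5 m.
Invert the barometric formula: z = H ln(P₀/P).
P₀/P = 1020/774.1 = 1.3177; ln(1.3177) = 0.27589.
z = 7606.5 × 0.27589 = 2098.6 m.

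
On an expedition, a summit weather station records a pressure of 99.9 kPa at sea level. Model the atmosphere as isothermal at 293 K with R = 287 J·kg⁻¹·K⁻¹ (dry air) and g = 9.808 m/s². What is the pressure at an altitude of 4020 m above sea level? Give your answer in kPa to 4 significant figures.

P ≈ 62.51 kPa

Scale height: H = RT/g = 287 × 293 / 9.808 = 8573.7 m.
Barometric formula: P = P₀ exp(−z/H).
z/H = 4020.0/8573.7 = 0.46888; exp(−0.46888) = 0.62570.
P = 99.9 × 0.62570 = 62.507 kPa.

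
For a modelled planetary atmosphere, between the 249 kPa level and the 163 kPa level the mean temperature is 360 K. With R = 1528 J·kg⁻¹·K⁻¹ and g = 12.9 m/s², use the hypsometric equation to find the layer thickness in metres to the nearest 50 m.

Δz ≈ 18050 m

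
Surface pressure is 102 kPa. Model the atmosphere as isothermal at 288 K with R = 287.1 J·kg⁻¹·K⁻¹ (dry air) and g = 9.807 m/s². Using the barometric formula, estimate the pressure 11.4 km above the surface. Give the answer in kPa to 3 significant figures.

Scale height: H = RT/g = 287.1 × 288 / 9.807 = 8431.2 m.
Barometric formula: P = P₀ exp(−z/H).
z/H = 11400/8431.2 = 1.3521; exp(−1.3521) = 0.25870.
P = 102 × 0.25870 = 26.387 kPa.

P ≈ 26.4 kPa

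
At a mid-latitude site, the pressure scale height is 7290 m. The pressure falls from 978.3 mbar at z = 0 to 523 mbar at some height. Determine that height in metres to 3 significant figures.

z ≈ 4570 m

Invert the barometric formula: z = H ln(P₀/P).
P₀/P = 978.3/523 = 1.8706; ln(1.8706) = 0.62626.
z = 7290.0 × 0.62626 = 4565.4 m.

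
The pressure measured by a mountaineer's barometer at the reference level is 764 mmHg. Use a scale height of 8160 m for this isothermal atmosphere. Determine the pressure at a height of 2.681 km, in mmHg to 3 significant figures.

Barometric formula: P = P₀ exp(−z/H).
z/H = 2681.0/8160.0 = 0.32855; exp(−0.32855) = 0.71997.
P = 764 × 0.71997 = 550.06 mmHg.

P ≈ 550 mmHg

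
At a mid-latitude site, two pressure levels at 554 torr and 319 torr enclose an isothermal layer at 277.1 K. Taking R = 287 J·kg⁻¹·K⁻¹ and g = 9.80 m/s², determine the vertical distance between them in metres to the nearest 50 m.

Hypsometric equation: Δz = (R T̄/g) ln(P₁/P₂).
R T̄/g = 287 × 277.1 / 9.80 = 8115.1 m.
ln(554/319) = ln(1.7367) = 0.55199.
Δz = 8115.1 × 0.55199 = 4479.5 m.

Δz ≈ 4500 m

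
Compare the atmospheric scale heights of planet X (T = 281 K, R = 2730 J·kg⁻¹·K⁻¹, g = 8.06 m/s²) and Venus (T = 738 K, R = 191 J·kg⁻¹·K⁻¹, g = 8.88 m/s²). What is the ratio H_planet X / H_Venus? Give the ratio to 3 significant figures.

H_planet X/H_Venus ≈ 6.00

H = RT/g for each body.
H_planet X = 2730 × 281 / 8.06 = 95177 m.
H_Venus = 191 × 738 / 8.88 = 15874 m.
H_planet X/H_Venus = 95177/15874 = 5.9958.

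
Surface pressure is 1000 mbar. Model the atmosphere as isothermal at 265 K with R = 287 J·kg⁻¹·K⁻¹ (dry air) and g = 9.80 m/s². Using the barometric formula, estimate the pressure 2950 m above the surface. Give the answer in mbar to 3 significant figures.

P ≈ 684 mbar

Scale height: H = RT/g = 287 × 265 / 9.80 = 7760.7 m.
Barometric formula: P = P₀ exp(−z/H).
z/H = 2950.0/7760.7 = 0.38012; exp(−0.38012) = 0.68378.
P = 1000 × 0.68378 = 683.78 mbar.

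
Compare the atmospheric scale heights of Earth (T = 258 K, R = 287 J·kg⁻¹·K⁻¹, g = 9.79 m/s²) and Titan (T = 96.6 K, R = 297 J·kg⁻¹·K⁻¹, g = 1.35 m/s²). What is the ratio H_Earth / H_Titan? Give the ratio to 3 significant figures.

H_Earth/H_Titan ≈ 0.356

H = RT/g for each body.
H_Earth = 287 × 258 / 9.79 = 7563.4 m.
H_Titan = 297 × 96.6 / 1.35 = 21252 m.
H_Earth/H_Titan = 7563.4/21252 = 0.35589.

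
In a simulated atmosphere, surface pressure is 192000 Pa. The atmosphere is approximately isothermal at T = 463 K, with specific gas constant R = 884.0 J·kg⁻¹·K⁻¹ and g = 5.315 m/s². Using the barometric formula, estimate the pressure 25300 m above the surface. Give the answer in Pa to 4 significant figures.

P ≈ 138200 Pa

Scale height: H = RT/g = 884.0 × 463 / 5.315 = 77007 m.
Barometric formula: P = P₀ exp(−z/H).
z/H = 25300/77007 = 0.32854; exp(−0.32854) = 0.71997.
P = 192000 × 0.71997 = 138230 Pa.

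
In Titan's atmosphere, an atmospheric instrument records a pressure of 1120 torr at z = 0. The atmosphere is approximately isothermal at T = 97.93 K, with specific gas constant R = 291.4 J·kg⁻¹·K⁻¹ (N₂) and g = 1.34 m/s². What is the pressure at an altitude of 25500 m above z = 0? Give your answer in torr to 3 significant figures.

Scale height: H = RT/g = 291.4 × 97.93 / 1.34 = 21296 m.
Barometric formula: P = P₀ exp(−z/H).
z/H = 25500/21296 = 1.1974; exp(−1.1974) = 0.30198.
P = 1120 × 0.30198 = 338.22 torr.

P ≈ 338 torr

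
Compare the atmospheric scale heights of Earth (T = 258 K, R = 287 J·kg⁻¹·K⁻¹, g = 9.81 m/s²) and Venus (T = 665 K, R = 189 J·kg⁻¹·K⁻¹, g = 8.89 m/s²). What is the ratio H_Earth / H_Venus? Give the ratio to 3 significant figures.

H = RT/g for each body.
H_Earth = 287 × 258 / 9.81 = 7548.0 m.
H_Venus = 189 × 665 / 8.89 = 14138 m.
H_Earth/H_Venus = 7548.0/14138 = 0.53388.

H_Earth/H_Venus ≈ 0.534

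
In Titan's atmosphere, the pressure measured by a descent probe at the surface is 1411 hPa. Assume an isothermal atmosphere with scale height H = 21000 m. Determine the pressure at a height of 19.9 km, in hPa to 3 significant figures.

P ≈ 547 hPa

Barometric formula: P = P₀ exp(−z/H).
z/H = 19900/21000 = 0.94762; exp(−0.94762) = 0.38766.
P = 1411 × 0.38766 = 546.99 hPa.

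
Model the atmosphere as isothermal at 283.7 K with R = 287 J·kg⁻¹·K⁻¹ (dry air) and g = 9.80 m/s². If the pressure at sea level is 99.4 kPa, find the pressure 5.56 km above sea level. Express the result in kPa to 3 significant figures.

P ≈ 50.9 kPa

Scale height: H = RT/g = 287 × 283.7 / 9.80 = 8308.4 m.
Barometric formula: P = P₀ exp(−z/H).
z/H = 5560.0/8308.4 = 0.66920; exp(−0.66920) = 0.51212.
P = 99.4 × 0.51212 = 50.905 kPa.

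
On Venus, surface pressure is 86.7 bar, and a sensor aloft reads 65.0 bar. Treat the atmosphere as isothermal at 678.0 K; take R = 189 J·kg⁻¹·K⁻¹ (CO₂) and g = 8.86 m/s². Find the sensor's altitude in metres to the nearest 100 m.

z ≈ 4200 m

Scale height: H = RT/g = 189 × 678.0 / 8.86 = 14463 m.
Invert the barometric formula: z = H ln(P₀/P).
P₀/P = 86.7/65.0 = 1.3338; ln(1.3338) = 0.28803.
z = 14463 × 0.28803 = 4165.8 m.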